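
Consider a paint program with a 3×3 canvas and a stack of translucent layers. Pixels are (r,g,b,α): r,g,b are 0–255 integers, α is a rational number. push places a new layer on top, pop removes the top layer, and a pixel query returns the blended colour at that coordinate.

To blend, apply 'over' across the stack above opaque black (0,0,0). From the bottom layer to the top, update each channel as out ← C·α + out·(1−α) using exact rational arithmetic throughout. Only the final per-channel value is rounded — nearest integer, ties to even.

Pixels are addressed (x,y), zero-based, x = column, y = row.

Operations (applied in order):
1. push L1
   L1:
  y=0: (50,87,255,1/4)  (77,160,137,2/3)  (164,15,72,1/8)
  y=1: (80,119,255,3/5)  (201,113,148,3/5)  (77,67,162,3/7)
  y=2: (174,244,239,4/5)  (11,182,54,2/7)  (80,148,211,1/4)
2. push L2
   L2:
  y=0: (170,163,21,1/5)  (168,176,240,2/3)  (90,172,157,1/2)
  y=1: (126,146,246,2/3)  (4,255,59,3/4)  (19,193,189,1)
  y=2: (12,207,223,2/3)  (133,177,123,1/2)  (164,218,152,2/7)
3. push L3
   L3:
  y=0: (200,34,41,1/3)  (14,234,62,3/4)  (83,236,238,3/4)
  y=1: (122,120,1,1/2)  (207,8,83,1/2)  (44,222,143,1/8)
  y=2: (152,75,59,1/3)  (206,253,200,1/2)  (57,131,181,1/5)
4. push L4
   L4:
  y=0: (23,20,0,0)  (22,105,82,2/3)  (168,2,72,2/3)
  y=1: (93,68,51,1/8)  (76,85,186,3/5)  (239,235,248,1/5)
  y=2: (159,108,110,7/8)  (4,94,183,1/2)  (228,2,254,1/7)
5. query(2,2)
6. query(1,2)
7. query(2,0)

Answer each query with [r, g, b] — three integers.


at x=2,y=2 over L1,L2,L3,L4:
+L1 (α=1/4) → [20, 37, 211/4]
+L2 (α=2/7) → [428/7, 621/7, 2271/28]
+L3 (α=1/5) → [2111/35, 3401/35, 3538/35]
+L4 (α=1/7) → [20646/245, 20476/245, 30118/245]
= [84, 84, 123]

(1,2) stack=L1,L2,L3,L4; from [0,0,0]:
+L1 (α=2/7) → [22/7, 52, 108/7]
+L2 (α=1/2) → [953/14, 229/2, 969/14]
+L3 (α=1/2) → [3837/28, 735/4, 3769/28]
+L4 (α=1/2) → [3949/56, 1111/8, 8893/56]
→ [71, 139, 159]

(2,0) stack=L1,L2,L3,L4; from [0,0,0]:
+L1 (α=1/8) → [41/2, 15/8, 9]
+L2 (α=1/2) → [221/4, 1391/16, 83]
+L3 (α=3/4) → [1217/16, 12719/64, 797/4]
+L4 (α=2/3) → [6593/48, 4325/64, 1373/12]
= [137, 68, 114]


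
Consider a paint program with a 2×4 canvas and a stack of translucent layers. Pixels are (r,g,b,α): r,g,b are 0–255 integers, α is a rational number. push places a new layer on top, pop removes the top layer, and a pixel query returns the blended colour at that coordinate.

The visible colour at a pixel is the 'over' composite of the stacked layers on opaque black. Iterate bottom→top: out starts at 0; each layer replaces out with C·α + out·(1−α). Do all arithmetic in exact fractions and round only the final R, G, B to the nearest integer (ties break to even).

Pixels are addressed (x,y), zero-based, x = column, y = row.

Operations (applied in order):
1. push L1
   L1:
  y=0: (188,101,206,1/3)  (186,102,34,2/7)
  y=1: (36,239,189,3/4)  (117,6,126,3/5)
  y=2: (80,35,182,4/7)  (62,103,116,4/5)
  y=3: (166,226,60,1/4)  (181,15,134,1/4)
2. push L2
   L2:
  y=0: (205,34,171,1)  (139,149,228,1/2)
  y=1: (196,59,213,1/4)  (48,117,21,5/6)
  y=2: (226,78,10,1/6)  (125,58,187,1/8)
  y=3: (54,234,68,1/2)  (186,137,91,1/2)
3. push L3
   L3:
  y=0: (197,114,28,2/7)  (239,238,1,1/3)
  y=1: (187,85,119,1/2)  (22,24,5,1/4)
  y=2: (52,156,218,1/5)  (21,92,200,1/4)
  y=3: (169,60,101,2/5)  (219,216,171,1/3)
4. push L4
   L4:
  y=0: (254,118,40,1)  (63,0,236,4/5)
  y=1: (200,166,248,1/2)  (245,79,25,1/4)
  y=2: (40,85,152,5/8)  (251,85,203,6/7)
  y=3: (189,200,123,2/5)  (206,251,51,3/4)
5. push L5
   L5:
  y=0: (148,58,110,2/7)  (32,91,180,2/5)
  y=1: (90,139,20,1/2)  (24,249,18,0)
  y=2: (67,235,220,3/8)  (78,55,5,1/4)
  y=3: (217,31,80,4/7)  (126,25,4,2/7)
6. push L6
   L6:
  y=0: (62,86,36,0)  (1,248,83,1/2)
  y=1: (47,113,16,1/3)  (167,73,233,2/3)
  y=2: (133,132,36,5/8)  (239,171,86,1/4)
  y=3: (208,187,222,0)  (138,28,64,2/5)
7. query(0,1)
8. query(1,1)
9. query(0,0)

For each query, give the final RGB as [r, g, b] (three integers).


query (0,1) [L1,L2,L3,L4,L5,L6] — begin 0,0,0
after L1 α=3/4: [27, 717/4, 567/4]
after L2 α=1/4: [277/4, 2387/16, 2553/16]
after L3 α=1/2: [1025/8, 3747/32, 4457/32]
after L4 α=1/2: [2625/16, 9059/64, 12393/64]
after L5 α=1/2: [4065/32, 17955/128, 13673/128]
after L6 α=1/3: [4817/48, 25187/192, 4899/64]
rounded: [100, 131, 77]

at x=1,y=1 over L1,L2,L3,L4,L5,L6:
L1 α=3/5: [351/5, 18/5, 378/5]
L2 α=5/6: [517/10, 981/10, 301/10]
L3 α=1/4: [1771/40, 3183/40, 953/40]
L4 α=1/4: [15113/160, 12709/160, 3859/160]
L5 α=0: [15113/160, 12709/160, 3859/160]
L6 α=2/3: [22851/160, 12023/160, 78419/480]
→ [143, 75, 163]

query (0,0) [L1,L2,L3,L4,L5,L6] — begin 0,0,0
L1 α=1/3: [188/3, 101/3, 206/3]
L2 α=1: [205, 34, 171]
L3 α=2/7: [1419/7, 398/7, 911/7]
L4 α=1: [254, 118, 40]
L5 α=2/7: [1566/7, 706/7, 60]
L6 α=0: [1566/7, 706/7, 60]
rounded: [224, 101, 60]


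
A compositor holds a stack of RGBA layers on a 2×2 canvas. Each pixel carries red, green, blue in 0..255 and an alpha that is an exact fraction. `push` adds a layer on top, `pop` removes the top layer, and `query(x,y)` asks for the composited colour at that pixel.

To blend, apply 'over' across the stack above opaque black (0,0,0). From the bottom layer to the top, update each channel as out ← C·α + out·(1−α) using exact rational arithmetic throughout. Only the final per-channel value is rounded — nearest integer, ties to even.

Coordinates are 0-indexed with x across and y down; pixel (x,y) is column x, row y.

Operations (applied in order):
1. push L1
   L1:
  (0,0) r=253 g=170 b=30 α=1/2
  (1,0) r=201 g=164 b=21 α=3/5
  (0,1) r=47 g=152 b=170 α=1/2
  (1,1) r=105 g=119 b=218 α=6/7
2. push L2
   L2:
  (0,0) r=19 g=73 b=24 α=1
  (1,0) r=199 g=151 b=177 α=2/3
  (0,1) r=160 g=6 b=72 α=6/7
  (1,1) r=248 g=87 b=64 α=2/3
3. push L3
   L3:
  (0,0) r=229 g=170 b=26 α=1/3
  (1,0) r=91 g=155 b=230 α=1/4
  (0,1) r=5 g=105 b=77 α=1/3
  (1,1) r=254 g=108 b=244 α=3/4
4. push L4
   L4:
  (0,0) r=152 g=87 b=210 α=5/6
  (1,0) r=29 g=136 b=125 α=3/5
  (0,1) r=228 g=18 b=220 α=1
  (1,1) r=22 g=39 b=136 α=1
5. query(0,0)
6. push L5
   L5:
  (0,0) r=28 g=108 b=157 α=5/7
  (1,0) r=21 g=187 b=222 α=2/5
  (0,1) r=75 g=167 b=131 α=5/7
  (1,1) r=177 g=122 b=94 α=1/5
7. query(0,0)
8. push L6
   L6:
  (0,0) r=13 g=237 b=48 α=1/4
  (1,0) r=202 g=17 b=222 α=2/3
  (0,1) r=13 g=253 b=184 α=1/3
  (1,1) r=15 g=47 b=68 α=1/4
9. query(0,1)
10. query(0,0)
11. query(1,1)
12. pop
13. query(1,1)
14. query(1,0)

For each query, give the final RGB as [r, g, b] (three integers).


(0,0) stack=L1,L2,L3,L4; from [0,0,0]:
L1 α=1/2: [253/2, 85, 15]
L2 α=1: [19, 73, 24]
L3 α=1/3: [89, 316/3, 74/3]
L4 α=5/6: [283/2, 1621/18, 1612/9]
= [142, 90, 179]

(0,0) stack=L1,L2,L3,L4,L5; from [0,0,0]:
after L1 α=1/2: [253/2, 85, 15]
after L2 α=1: [19, 73, 24]
after L3 α=1/3: [89, 316/3, 74/3]
after L4 α=5/6: [283/2, 1621/18, 1612/9]
after L5 α=5/7: [423/7, 6481/63, 10289/63]
= [60, 103, 163]

query (0,1) [L1,L2,L3,L4,L5,L6] — begin 0,0,0
L1 α=1/2: [47/2, 76, 85]
L2 α=6/7: [281/2, 16, 517/7]
L3 α=1/3: [286/3, 137/3, 1573/21]
L4 α=1: [228, 18, 220]
L5 α=5/7: [831/7, 871/7, 1095/7]
L6 α=1/3: [1753/21, 1171/7, 3478/21]
→ [83, 167, 166]

query (0,0) [L1,L2,L3,L4,L5,L6] — begin 0,0,0
L1 α=1/2: [253/2, 85, 15]
L2 α=1: [19, 73, 24]
L3 α=1/3: [89, 316/3, 74/3]
L4 α=5/6: [283/2, 1621/18, 1612/9]
L5 α=5/7: [423/7, 6481/63, 10289/63]
L6 α=1/4: [340/7, 5729/42, 11297/84]
→ [49, 136, 134]

at x=1,y=1 over L1,L2,L3,L4,L5,L6:
after L1 α=6/7: [90, 102, 1308/7]
after L2 α=2/3: [586/3, 92, 2204/21]
after L3 α=3/4: [718/3, 104, 4394/21]
after L4 α=1: [22, 39, 136]
after L5 α=1/5: [53, 278/5, 638/5]
after L6 α=1/4: [87/2, 1069/20, 1127/10]
rounded: [44, 53, 113]

at x=1,y=1 over L1,L2,L3,L4,L5:
+L1 (α=6/7) → [90, 102, 1308/7]
+L2 (α=2/3) → [586/3, 92, 2204/21]
+L3 (α=3/4) → [718/3, 104, 4394/21]
+L4 (α=1) → [22, 39, 136]
+L5 (α=1/5) → [53, 278/5, 638/5]
= [53, 56, 128]

query (1,0) [L1,L2,L3,L4,L5] — begin 0,0,0
after L1 α=3/5: [603/5, 492/5, 63/5]
after L2 α=2/3: [2593/15, 2002/15, 611/5]
after L3 α=1/4: [762/5, 2777/20, 2983/20]
after L4 α=3/5: [1959/25, 6857/50, 6733/50]
after L5 α=2/5: [6927/125, 39271/250, 42399/250]
= [55, 157, 170]


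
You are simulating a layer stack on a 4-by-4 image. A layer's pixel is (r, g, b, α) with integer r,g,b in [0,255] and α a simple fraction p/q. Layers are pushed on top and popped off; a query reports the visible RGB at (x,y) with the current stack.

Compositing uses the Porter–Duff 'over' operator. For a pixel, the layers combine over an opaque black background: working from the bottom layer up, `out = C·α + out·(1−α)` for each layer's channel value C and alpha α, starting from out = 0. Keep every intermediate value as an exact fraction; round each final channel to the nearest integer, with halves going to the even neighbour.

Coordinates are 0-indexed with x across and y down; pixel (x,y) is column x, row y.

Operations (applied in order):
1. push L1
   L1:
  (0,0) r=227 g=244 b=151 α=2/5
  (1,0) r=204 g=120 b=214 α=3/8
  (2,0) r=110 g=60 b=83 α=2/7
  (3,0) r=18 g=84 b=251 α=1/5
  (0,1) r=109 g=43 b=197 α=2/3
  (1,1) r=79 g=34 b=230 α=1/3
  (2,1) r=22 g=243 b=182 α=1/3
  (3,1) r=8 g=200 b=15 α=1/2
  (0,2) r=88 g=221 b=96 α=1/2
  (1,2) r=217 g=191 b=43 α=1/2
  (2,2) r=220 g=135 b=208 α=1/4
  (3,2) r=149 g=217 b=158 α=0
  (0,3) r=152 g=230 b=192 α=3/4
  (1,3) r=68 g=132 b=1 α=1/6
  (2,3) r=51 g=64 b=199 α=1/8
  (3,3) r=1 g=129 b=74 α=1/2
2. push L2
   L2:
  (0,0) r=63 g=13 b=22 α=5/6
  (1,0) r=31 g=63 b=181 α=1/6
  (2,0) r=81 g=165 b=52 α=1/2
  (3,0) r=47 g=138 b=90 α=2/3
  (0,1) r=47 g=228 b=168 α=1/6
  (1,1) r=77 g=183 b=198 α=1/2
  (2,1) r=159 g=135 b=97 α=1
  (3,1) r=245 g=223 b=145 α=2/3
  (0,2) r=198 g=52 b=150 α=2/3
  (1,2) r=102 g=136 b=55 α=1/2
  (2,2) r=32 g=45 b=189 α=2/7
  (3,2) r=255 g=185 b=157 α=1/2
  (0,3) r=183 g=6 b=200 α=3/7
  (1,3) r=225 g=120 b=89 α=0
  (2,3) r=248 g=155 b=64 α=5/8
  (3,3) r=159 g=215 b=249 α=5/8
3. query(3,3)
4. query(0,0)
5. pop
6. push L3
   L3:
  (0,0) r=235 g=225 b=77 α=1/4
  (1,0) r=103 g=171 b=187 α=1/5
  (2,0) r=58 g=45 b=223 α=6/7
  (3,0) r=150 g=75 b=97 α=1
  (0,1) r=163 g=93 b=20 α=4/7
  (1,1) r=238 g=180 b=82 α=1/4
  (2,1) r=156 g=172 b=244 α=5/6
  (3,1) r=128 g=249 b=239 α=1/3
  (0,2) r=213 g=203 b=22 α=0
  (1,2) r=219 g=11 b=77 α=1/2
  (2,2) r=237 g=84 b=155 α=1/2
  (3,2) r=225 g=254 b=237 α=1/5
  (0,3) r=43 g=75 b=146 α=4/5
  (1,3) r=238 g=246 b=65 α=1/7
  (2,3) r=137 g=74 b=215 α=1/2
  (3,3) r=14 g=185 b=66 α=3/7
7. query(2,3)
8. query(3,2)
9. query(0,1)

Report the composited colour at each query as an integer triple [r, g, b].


query (3,3) [L1,L2] — begin 0,0,0
+L1 (α=1/2) → [1/2, 129/2, 37]
+L2 (α=5/8) → [1593/16, 2537/16, 339/2]
= [100, 159, 170]

query (0,0) [L1,L2] — begin 0,0,0
+L1 (α=2/5) → [454/5, 488/5, 302/5]
+L2 (α=5/6) → [2029/30, 271/10, 142/5]
= [68, 27, 28]

at x=2,y=3 over L1,L3:
after L1 α=1/8: [51/8, 8, 199/8]
after L3 α=1/2: [1147/16, 41, 1919/16]
rounded: [72, 41, 120]

query (3,2) [L1,L3] — begin 0,0,0
+L1 (α=0) → [0, 0, 0]
+L3 (α=1/5) → [45, 254/5, 237/5]
= [45, 51, 47]

query (0,1) [L1,L3] — begin 0,0,0
+L1 (α=2/3) → [218/3, 86/3, 394/3]
+L3 (α=4/7) → [870/7, 458/7, 474/7]
= [124, 65, 68]


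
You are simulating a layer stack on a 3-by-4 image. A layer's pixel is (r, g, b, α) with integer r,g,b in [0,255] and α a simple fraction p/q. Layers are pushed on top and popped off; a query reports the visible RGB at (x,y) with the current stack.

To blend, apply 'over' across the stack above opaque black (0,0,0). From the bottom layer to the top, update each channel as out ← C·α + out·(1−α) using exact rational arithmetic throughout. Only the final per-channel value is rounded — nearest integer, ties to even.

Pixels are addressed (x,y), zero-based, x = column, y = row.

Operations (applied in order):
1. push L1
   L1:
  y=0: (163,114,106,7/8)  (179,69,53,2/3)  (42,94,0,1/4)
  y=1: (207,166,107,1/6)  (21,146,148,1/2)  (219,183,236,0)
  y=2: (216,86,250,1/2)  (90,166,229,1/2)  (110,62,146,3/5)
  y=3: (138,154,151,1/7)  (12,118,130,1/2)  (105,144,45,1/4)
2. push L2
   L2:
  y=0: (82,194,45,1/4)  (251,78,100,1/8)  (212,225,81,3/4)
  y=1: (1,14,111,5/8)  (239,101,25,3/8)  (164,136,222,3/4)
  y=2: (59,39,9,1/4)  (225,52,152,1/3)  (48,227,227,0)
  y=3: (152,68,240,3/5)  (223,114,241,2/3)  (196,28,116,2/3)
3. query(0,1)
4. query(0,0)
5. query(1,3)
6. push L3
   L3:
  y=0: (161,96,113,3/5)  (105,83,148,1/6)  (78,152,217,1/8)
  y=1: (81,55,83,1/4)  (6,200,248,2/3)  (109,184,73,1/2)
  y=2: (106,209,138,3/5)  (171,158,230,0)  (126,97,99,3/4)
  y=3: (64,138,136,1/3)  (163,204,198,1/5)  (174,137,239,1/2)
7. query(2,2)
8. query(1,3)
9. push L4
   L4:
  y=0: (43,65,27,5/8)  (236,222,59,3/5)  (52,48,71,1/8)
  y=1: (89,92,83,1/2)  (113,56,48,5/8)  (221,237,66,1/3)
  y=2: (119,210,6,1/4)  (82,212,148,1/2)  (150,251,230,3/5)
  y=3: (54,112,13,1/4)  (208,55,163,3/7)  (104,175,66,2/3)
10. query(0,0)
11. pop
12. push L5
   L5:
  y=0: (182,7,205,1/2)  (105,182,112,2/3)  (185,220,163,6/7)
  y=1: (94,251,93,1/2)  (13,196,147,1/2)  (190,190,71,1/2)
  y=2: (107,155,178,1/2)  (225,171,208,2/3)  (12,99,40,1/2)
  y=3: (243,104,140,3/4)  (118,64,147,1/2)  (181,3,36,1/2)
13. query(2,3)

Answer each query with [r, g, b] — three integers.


query (0,1) [L1,L2] — begin 0,0,0
+L1 (α=1/6) → [69/2, 83/3, 107/6]
+L2 (α=5/8) → [217/16, 153/8, 1217/16]
= [14, 19, 76]

query (0,0) [L1,L2] — begin 0,0,0
L1 α=7/8: [1141/8, 399/4, 371/4]
L2 α=1/4: [4079/32, 1973/16, 1293/16]
= [127, 123, 81]

(1,3) stack=L1,L2; from [0,0,0]:
+L1 (α=1/2) → [6, 59, 65]
+L2 (α=2/3) → [452/3, 287/3, 547/3]
= [151, 96, 182]

at x=2,y=2 over L1,L2,L3:
L1 α=3/5: [66, 186/5, 438/5]
L2 α=0: [66, 186/5, 438/5]
L3 α=3/4: [111, 1641/20, 1923/20]
= [111, 82, 96]

at x=1,y=3 over L1,L2,L3:
after L1 α=1/2: [6, 59, 65]
after L2 α=2/3: [452/3, 287/3, 547/3]
after L3 α=1/5: [2297/15, 352/3, 2782/15]
→ [153, 117, 185]

(0,0) stack=L1,L2,L3,L4; from [0,0,0]:
L1 α=7/8: [1141/8, 399/4, 371/4]
L2 α=1/4: [4079/32, 1973/16, 1293/16]
L3 α=3/5: [11807/80, 4277/40, 801/8]
L4 α=5/8: [52621/640, 25831/320, 3483/64]
→ [82, 81, 54]

query (2,3) [L1,L2,L3,L5] — begin 0,0,0
+L1 (α=1/4) → [105/4, 36, 45/4]
+L2 (α=2/3) → [1673/12, 92/3, 973/12]
+L3 (α=1/2) → [3761/24, 503/6, 3841/24]
+L5 (α=1/2) → [8105/48, 521/12, 4705/48]
rounded: [169, 43, 98]


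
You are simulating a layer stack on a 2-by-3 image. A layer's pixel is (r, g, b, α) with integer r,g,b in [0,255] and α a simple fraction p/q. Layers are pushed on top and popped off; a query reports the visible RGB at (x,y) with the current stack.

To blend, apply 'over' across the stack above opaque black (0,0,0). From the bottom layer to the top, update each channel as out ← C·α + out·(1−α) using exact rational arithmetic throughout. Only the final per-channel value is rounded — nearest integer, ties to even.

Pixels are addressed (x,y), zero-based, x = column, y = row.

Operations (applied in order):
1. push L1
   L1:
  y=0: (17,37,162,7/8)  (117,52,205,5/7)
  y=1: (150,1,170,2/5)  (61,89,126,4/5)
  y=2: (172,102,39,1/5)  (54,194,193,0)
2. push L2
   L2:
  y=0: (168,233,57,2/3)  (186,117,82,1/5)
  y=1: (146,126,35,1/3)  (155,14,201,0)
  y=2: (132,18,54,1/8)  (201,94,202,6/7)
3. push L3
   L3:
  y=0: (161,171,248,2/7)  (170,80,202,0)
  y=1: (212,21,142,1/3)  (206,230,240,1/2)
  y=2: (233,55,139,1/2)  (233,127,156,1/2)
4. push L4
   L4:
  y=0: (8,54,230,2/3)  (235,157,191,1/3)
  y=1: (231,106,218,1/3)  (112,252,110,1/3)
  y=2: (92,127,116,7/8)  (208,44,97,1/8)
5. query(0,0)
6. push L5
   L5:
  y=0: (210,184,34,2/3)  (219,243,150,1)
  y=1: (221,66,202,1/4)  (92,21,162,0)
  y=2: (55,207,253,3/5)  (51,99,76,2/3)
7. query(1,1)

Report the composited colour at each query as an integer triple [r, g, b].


(0,0) stack=L1,L2,L3,L4; from [0,0,0]:
+L1 (α=7/8) → [119/8, 259/8, 567/4]
+L2 (α=2/3) → [2807/24, 1329/8, 341/4]
+L3 (α=2/7) → [3109/24, 9381/56, 527/4]
+L4 (α=2/3) → [3493/72, 5143/56, 789/4]
rounded: [49, 92, 197]

(1,1) stack=L1,L2,L3,L4,L5; from [0,0,0]:
+L1 (α=4/5) → [244/5, 356/5, 504/5]
+L2 (α=0) → [244/5, 356/5, 504/5]
+L3 (α=1/2) → [637/5, 753/5, 852/5]
+L4 (α=1/3) → [1834/15, 922/5, 2254/15]
+L5 (α=0) → [1834/15, 922/5, 2254/15]
rounded: [122, 184, 150]


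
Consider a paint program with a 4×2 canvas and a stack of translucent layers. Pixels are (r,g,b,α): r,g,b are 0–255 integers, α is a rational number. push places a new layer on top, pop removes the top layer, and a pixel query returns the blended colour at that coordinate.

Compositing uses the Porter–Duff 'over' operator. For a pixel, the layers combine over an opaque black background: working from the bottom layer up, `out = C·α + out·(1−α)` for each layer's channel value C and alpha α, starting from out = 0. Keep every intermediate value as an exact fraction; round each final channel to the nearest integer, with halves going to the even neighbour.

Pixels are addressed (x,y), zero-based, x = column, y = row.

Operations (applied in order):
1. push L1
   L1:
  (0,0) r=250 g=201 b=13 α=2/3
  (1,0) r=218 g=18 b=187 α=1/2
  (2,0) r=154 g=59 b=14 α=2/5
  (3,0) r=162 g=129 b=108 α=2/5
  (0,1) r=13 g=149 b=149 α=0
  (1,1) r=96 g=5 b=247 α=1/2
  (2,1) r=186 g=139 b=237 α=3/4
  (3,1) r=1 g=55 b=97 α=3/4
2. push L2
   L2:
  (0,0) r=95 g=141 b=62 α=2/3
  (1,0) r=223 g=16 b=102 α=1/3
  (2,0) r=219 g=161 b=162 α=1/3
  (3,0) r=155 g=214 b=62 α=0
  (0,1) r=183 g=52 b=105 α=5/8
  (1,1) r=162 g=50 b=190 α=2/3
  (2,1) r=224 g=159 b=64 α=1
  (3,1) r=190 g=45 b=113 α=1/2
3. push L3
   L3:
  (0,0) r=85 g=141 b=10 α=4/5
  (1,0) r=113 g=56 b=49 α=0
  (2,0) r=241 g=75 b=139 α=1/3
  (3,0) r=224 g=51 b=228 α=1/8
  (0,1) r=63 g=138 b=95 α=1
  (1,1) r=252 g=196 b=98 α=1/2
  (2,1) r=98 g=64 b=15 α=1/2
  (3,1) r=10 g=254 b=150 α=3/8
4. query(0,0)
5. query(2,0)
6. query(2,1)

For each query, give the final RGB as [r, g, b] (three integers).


(0,0) stack=L1,L2,L3; from [0,0,0]:
+L1 (α=2/3) → [500/3, 134, 26/3]
+L2 (α=2/3) → [1070/9, 416/3, 398/9]
+L3 (α=4/5) → [826/9, 2108/15, 758/45]
→ [92, 141, 17]

at x=2,y=0 over L1,L2,L3:
+L1 (α=2/5) → [308/5, 118/5, 28/5]
+L2 (α=1/3) → [1711/15, 347/5, 866/15]
+L3 (α=1/3) → [7037/45, 1069/15, 3817/45]
rounded: [156, 71, 85]

query (2,1) [L1,L2,L3] — begin 0,0,0
+L1 (α=3/4) → [279/2, 417/4, 711/4]
+L2 (α=1) → [224, 159, 64]
+L3 (α=1/2) → [161, 223/2, 79/2]
rounded: [161, 112, 40]


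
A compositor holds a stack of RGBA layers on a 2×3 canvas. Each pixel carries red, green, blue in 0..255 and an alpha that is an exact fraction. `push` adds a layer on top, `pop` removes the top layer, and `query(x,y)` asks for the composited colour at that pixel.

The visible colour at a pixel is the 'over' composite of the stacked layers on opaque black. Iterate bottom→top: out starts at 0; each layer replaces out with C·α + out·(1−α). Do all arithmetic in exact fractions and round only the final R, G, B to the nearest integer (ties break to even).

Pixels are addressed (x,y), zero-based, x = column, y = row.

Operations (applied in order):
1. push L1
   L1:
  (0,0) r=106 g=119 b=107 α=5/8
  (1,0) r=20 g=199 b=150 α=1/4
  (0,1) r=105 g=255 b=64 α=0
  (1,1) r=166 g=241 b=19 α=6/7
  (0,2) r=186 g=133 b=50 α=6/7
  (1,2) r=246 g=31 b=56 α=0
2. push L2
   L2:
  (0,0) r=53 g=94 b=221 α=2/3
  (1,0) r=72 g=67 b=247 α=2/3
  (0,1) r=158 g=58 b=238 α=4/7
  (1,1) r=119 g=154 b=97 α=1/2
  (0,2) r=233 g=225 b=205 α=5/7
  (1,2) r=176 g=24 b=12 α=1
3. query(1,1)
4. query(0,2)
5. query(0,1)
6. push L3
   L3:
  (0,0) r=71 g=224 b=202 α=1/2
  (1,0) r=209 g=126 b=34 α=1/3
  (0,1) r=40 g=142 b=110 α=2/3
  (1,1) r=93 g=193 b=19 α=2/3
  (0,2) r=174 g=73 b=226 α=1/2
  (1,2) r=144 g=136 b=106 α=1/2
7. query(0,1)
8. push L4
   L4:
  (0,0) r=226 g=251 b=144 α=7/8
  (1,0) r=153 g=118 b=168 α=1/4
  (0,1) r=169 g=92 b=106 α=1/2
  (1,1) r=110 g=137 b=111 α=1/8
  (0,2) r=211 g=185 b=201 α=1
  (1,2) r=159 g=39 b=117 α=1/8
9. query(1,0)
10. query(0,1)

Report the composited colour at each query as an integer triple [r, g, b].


at x=1,y=1 over L1,L2:
+L1 (α=6/7) → [996/7, 1446/7, 114/7]
+L2 (α=1/2) → [1829/14, 1262/7, 793/14]
= [131, 180, 57]

at x=0,y=2 over L1,L2:
after L1 α=6/7: [1116/7, 114, 300/7]
after L2 α=5/7: [10387/49, 1353/7, 7775/49]
= [212, 193, 159]

(0,1) stack=L1,L2; from [0,0,0]:
L1 α=0: [0, 0, 0]
L2 α=4/7: [632/7, 232/7, 136]
rounded: [90, 33, 136]

query (0,1) [L1,L2,L3] — begin 0,0,0
L1 α=0: [0, 0, 0]
L2 α=4/7: [632/7, 232/7, 136]
L3 α=2/3: [1192/21, 740/7, 356/3]
→ [57, 106, 119]

query (1,0) [L1,L2,L3,L4] — begin 0,0,0
L1 α=1/4: [5, 199/4, 75/2]
L2 α=2/3: [149/3, 245/4, 1063/6]
L3 α=1/3: [925/9, 497/6, 1165/9]
L4 α=1/4: [346/3, 733/8, 1669/12]
= [115, 92, 139]

at x=0,y=1 over L1,L2,L3,L4:
after L1 α=0: [0, 0, 0]
after L2 α=4/7: [632/7, 232/7, 136]
after L3 α=2/3: [1192/21, 740/7, 356/3]
after L4 α=1/2: [4741/42, 692/7, 337/3]
→ [113, 99, 112]


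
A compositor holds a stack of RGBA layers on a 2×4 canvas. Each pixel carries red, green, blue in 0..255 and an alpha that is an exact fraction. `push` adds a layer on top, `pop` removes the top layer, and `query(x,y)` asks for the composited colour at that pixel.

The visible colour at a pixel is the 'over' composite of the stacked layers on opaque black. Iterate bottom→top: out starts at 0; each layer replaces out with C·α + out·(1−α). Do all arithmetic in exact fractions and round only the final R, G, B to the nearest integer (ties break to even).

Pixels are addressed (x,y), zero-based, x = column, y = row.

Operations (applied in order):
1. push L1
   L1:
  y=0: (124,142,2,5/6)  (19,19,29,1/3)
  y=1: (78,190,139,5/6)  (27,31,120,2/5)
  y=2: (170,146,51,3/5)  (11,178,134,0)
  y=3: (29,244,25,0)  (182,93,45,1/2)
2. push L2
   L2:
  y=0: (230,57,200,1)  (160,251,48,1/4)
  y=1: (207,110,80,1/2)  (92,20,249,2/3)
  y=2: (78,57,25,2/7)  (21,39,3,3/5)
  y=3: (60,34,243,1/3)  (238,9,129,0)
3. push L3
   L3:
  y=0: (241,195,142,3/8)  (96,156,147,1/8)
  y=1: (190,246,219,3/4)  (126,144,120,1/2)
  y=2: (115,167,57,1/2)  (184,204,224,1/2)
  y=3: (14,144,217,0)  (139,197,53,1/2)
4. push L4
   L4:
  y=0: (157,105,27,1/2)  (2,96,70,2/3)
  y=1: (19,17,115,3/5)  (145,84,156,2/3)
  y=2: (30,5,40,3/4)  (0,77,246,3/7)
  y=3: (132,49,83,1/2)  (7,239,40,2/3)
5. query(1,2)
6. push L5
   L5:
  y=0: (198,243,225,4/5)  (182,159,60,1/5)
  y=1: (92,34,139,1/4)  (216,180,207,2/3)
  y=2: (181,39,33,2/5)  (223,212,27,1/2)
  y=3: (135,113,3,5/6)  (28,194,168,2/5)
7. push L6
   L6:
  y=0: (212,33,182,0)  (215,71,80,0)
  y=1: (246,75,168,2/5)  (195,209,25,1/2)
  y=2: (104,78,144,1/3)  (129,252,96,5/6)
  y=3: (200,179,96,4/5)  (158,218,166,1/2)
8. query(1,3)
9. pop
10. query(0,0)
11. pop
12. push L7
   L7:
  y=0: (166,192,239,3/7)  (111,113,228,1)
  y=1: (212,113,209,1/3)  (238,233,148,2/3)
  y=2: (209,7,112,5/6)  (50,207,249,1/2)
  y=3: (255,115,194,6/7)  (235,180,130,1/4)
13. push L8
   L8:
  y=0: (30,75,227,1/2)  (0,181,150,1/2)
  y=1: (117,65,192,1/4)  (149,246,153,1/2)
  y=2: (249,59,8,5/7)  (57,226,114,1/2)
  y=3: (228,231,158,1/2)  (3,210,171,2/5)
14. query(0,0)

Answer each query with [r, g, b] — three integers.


(1,2) stack=L1,L2,L3,L4; from [0,0,0]:
+L1 (α=0) → [0, 0, 0]
+L2 (α=3/5) → [63/5, 117/5, 9/5]
+L3 (α=1/2) → [983/10, 1137/10, 1129/10]
+L4 (α=3/7) → [1966/35, 3429/35, 5948/35]
= [56, 98, 170]

at x=1,y=3 over L1,L2,L3,L4,L5,L6:
after L1 α=1/2: [91, 93/2, 45/2]
after L2 α=0: [91, 93/2, 45/2]
after L3 α=1/2: [115, 487/4, 151/4]
after L4 α=2/3: [43, 2399/12, 157/4]
after L5 α=2/5: [37, 3951/20, 363/4]
after L6 α=1/2: [195/2, 8311/40, 1027/8]
→ [98, 208, 128]

query (0,0) [L1,L2,L3,L4,L5] — begin 0,0,0
+L1 (α=5/6) → [310/3, 355/3, 5/3]
+L2 (α=1) → [230, 57, 200]
+L3 (α=3/8) → [1873/8, 435/4, 713/4]
+L4 (α=1/2) → [3129/16, 855/8, 821/8]
+L5 (α=4/5) → [15801/80, 8631/40, 8021/40]
→ [198, 216, 201]

at x=0,y=0 over L1,L2,L3,L4,L7,L8:
+L1 (α=5/6) → [310/3, 355/3, 5/3]
+L2 (α=1) → [230, 57, 200]
+L3 (α=3/8) → [1873/8, 435/4, 713/4]
+L4 (α=1/2) → [3129/16, 855/8, 821/8]
+L7 (α=3/7) → [5121/28, 2007/14, 2255/14]
+L8 (α=1/2) → [5961/56, 3057/28, 5433/28]
rounded: [106, 109, 194]


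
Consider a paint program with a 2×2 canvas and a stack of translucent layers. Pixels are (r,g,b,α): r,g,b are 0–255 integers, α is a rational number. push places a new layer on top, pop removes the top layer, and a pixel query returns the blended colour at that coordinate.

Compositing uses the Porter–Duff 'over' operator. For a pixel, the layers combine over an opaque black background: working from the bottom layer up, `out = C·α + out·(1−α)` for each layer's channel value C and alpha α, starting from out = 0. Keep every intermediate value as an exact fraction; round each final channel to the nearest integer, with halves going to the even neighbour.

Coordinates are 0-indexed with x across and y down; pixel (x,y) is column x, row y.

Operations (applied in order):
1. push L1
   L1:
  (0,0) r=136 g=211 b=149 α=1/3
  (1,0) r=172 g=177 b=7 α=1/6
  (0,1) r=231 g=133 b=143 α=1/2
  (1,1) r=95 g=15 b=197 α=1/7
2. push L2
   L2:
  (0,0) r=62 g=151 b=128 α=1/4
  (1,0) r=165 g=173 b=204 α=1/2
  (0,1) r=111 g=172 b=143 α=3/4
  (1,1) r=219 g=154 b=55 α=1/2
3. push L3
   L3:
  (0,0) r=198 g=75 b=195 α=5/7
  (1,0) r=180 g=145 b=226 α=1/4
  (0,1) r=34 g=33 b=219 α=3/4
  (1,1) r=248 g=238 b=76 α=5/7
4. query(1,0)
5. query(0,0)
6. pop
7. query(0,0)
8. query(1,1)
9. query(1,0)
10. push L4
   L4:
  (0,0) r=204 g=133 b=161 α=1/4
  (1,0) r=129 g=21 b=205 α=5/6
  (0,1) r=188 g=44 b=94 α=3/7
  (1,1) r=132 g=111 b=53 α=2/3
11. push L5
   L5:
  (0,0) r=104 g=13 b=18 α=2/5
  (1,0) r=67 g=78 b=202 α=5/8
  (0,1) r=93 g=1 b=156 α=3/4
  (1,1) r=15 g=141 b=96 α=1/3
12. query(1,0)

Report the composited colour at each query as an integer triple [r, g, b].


at x=1,y=0 over L1,L2,L3:
L1 α=1/6: [86/3, 59/2, 7/6]
L2 α=1/2: [581/6, 405/4, 1231/12]
L3 α=1/4: [941/8, 1795/16, 2135/16]
→ [118, 112, 133]

(0,0) stack=L1,L2,L3; from [0,0,0]:
L1 α=1/3: [136/3, 211/3, 149/3]
L2 α=1/4: [99/2, 181/2, 277/4]
L3 α=5/7: [1089/7, 556/7, 2227/14]
= [156, 79, 159]

(0,0) stack=L1,L2; from [0,0,0]:
L1 α=1/3: [136/3, 211/3, 149/3]
L2 α=1/4: [99/2, 181/2, 277/4]
→ [50, 90, 69]

(1,1) stack=L1,L2; from [0,0,0]:
+L1 (α=1/7) → [95/7, 15/7, 197/7]
+L2 (α=1/2) → [814/7, 1093/14, 291/7]
rounded: [116, 78, 42]

query (1,0) [L1,L2] — begin 0,0,0
L1 α=1/6: [86/3, 59/2, 7/6]
L2 α=1/2: [581/6, 405/4, 1231/12]
= [97, 101, 103]

(1,0) stack=L1,L2,L4,L5; from [0,0,0]:
after L1 α=1/6: [86/3, 59/2, 7/6]
after L2 α=1/2: [581/6, 405/4, 1231/12]
after L4 α=5/6: [4451/36, 275/8, 13531/72]
after L5 α=5/8: [8471/96, 3945/64, 37771/192]
= [88, 62, 197]


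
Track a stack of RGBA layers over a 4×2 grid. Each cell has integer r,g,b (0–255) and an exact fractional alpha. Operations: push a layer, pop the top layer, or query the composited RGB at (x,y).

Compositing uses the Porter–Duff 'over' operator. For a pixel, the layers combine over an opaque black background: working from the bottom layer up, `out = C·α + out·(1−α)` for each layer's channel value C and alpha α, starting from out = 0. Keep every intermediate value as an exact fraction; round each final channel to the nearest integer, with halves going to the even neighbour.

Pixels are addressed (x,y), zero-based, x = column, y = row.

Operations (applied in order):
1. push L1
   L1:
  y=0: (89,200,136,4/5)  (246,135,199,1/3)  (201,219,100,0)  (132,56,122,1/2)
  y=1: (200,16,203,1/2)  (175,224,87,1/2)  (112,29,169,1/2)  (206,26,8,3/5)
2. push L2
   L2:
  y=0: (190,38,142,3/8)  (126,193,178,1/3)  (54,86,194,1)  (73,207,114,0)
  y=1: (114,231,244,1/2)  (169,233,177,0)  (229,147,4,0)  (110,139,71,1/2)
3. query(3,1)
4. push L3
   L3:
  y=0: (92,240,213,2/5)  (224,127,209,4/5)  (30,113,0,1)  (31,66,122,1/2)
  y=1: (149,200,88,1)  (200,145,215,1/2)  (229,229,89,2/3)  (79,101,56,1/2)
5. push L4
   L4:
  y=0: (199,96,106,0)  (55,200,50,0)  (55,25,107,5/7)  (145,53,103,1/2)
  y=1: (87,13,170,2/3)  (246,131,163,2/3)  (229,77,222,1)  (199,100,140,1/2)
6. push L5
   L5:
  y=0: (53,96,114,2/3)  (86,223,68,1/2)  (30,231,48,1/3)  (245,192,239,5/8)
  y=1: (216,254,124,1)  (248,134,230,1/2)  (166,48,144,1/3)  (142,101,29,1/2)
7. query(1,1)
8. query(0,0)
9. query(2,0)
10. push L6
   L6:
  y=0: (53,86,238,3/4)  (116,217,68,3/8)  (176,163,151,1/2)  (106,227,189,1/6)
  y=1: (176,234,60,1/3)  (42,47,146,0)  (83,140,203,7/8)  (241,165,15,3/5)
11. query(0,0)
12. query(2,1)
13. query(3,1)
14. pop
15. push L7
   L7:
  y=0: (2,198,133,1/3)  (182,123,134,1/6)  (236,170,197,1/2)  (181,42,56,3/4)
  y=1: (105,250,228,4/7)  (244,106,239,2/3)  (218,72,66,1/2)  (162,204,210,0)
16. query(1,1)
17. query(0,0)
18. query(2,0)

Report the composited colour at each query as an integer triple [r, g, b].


at x=3,y=1 over L1,L2:
after L1 α=3/5: [618/5, 78/5, 24/5]
after L2 α=1/2: [584/5, 773/10, 379/10]
rounded: [117, 77, 38]

at x=1,y=1 over L1,L2,L3,L4,L5:
L1 α=1/2: [175/2, 112, 87/2]
L2 α=0: [175/2, 112, 87/2]
L3 α=1/2: [575/4, 257/2, 517/4]
L4 α=2/3: [2543/12, 781/6, 607/4]
L5 α=1/2: [5519/24, 1585/12, 1527/8]
→ [230, 132, 191]

query (0,0) [L1,L2,L3,L4,L5] — begin 0,0,0
+L1 (α=4/5) → [356/5, 160, 544/5]
+L2 (α=3/8) → [463/4, 457/4, 485/4]
+L3 (α=2/5) → [425/4, 3291/20, 3159/20]
+L4 (α=0) → [425/4, 3291/20, 3159/20]
+L5 (α=2/3) → [283/4, 2377/20, 2573/20]
= [71, 119, 129]

at x=2,y=0 over L1,L2,L3,L4,L5:
after L1 α=0: [0, 0, 0]
after L2 α=1: [54, 86, 194]
after L3 α=1: [30, 113, 0]
after L4 α=5/7: [335/7, 351/7, 535/7]
after L5 α=1/3: [880/21, 773/7, 1406/21]
rounded: [42, 110, 67]

(0,0) stack=L1,L2,L3,L4,L5,L6; from [0,0,0]:
+L1 (α=4/5) → [356/5, 160, 544/5]
+L2 (α=3/8) → [463/4, 457/4, 485/4]
+L3 (α=2/5) → [425/4, 3291/20, 3159/20]
+L4 (α=0) → [425/4, 3291/20, 3159/20]
+L5 (α=2/3) → [283/4, 2377/20, 2573/20]
+L6 (α=3/4) → [919/16, 7537/80, 16853/80]
= [57, 94, 211]

at x=2,y=1 over L1,L2,L3,L4,L5,L6:
L1 α=1/2: [56, 29/2, 169/2]
L2 α=0: [56, 29/2, 169/2]
L3 α=2/3: [514/3, 315/2, 175/2]
L4 α=1: [229, 77, 222]
L5 α=1/3: [208, 202/3, 196]
L6 α=7/8: [789/8, 1571/12, 1617/8]
= [99, 131, 202]

(3,1) stack=L1,L2,L3,L4,L5,L6; from [0,0,0]:
after L1 α=3/5: [618/5, 78/5, 24/5]
after L2 α=1/2: [584/5, 773/10, 379/10]
after L3 α=1/2: [979/10, 1783/20, 939/20]
after L4 α=1/2: [2969/20, 3783/40, 3739/40]
after L5 α=1/2: [5809/40, 7823/80, 4899/80]
after L6 α=3/5: [20269/100, 27623/200, 6699/200]
= [203, 138, 33]

at x=1,y=1 over L1,L2,L3,L4,L5,L7:
after L1 α=1/2: [175/2, 112, 87/2]
after L2 α=0: [175/2, 112, 87/2]
after L3 α=1/2: [575/4, 257/2, 517/4]
after L4 α=2/3: [2543/12, 781/6, 607/4]
after L5 α=1/2: [5519/24, 1585/12, 1527/8]
after L7 α=2/3: [17231/72, 4129/36, 5351/24]
rounded: [239, 115, 223]

query (0,0) [L1,L2,L3,L4,L5,L7] — begin 0,0,0
L1 α=4/5: [356/5, 160, 544/5]
L2 α=3/8: [463/4, 457/4, 485/4]
L3 α=2/5: [425/4, 3291/20, 3159/20]
L4 α=0: [425/4, 3291/20, 3159/20]
L5 α=2/3: [283/4, 2377/20, 2573/20]
L7 α=1/3: [287/6, 4357/30, 1301/10]
rounded: [48, 145, 130]

query (2,0) [L1,L2,L3,L4,L5,L7] — begin 0,0,0
after L1 α=0: [0, 0, 0]
after L2 α=1: [54, 86, 194]
after L3 α=1: [30, 113, 0]
after L4 α=5/7: [335/7, 351/7, 535/7]
after L5 α=1/3: [880/21, 773/7, 1406/21]
after L7 α=1/2: [2918/21, 1963/14, 5543/42]
rounded: [139, 140, 132]


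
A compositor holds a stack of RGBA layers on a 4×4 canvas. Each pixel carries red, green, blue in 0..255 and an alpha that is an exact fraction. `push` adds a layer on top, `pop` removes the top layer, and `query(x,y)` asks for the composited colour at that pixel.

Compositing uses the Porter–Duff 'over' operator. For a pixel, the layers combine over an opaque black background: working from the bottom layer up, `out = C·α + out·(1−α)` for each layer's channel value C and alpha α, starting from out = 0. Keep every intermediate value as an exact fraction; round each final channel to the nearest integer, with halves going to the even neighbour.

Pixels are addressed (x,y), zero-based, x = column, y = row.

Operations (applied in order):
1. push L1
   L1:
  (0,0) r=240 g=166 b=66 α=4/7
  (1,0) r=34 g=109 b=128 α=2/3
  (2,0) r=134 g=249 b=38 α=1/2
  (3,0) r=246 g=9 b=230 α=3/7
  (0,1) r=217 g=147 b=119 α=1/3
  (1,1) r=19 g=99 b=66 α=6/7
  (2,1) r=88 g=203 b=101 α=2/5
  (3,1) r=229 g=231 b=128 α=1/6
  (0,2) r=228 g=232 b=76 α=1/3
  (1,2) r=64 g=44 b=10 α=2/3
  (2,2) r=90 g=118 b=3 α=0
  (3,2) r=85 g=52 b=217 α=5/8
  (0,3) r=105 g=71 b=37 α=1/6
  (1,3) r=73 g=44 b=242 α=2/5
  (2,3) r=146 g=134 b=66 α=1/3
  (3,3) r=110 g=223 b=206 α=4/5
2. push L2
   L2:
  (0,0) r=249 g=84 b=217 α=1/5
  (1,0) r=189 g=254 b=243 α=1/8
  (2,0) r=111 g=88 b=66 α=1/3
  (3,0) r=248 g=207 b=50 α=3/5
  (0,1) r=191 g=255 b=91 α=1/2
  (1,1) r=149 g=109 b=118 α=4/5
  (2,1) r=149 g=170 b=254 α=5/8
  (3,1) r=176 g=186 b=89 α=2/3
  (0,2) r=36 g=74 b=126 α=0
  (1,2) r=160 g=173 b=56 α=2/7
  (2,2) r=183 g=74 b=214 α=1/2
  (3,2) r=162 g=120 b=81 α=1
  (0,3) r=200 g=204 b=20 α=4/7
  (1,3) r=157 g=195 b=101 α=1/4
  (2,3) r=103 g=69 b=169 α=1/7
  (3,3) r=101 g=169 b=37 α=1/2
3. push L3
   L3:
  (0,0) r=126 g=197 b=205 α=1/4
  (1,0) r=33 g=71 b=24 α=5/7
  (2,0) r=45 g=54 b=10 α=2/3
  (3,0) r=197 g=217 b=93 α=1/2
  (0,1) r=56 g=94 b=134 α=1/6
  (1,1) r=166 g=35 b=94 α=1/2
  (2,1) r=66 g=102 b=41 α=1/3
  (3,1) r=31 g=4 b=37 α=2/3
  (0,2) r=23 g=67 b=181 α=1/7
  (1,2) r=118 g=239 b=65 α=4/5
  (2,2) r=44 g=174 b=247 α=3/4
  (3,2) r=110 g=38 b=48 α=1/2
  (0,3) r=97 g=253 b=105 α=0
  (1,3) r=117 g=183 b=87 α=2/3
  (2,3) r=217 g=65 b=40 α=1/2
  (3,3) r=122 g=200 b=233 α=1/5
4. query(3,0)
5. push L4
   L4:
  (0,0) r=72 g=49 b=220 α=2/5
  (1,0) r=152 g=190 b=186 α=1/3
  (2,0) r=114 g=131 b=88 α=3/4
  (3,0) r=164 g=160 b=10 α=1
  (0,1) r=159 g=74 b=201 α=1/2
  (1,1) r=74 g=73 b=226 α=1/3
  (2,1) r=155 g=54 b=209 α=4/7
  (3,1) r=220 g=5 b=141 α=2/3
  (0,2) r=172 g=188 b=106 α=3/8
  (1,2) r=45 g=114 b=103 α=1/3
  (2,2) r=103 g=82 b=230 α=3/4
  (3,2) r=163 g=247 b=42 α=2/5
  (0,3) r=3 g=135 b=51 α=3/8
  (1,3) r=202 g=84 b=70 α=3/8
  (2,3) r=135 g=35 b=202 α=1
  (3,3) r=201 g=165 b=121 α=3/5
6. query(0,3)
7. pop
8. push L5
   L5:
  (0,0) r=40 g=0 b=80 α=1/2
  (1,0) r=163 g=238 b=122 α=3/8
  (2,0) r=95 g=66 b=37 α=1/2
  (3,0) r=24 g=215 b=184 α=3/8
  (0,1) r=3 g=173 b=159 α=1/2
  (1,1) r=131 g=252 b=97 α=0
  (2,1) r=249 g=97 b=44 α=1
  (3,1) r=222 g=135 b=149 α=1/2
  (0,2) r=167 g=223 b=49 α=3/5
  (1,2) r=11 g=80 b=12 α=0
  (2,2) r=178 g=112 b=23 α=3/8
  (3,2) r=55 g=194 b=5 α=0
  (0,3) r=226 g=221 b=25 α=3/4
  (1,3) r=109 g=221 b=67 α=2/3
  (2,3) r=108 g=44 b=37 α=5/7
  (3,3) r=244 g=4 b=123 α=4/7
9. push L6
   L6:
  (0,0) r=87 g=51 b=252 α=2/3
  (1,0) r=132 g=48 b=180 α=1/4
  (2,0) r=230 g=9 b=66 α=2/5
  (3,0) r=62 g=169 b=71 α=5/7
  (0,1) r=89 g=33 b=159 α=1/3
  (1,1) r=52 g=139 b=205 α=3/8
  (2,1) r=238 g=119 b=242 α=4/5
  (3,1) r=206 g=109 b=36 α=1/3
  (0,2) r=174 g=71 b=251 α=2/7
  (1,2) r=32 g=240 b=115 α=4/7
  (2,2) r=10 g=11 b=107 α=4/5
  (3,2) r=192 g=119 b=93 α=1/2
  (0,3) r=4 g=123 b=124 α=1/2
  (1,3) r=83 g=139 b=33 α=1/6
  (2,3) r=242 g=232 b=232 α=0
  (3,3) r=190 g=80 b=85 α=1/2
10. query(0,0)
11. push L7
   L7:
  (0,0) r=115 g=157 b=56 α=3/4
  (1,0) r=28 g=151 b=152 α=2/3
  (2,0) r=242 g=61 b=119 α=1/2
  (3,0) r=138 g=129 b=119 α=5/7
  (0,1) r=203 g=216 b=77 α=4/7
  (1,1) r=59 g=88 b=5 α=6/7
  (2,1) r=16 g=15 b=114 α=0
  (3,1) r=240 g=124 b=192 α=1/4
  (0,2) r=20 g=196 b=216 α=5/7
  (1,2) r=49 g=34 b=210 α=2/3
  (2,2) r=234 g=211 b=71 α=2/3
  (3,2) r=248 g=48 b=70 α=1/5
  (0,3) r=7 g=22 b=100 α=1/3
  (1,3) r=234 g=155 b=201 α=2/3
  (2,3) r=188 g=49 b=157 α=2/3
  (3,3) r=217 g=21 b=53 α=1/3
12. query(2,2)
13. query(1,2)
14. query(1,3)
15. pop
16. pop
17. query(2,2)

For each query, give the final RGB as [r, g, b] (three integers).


at x=3,y=0 over L1,L2,L3:
after L1 α=3/7: [738/7, 27/7, 690/7]
after L2 α=3/5: [6684/35, 4401/35, 486/7]
after L3 α=1/2: [13579/70, 5998/35, 1137/14]
→ [194, 171, 81]

at x=0,y=3 over L1,L2,L3,L4:
after L1 α=1/6: [35/2, 71/6, 37/6]
after L2 α=4/7: [1705/14, 1703/14, 197/14]
after L3 α=0: [1705/14, 1703/14, 197/14]
after L4 α=3/8: [8651/112, 14185/112, 3127/112]
→ [77, 127, 28]

at x=0,y=0 over L1,L2,L3,L5,L6:
+L1 (α=4/7) → [960/7, 664/7, 264/7]
+L2 (α=1/5) → [5583/35, 3244/35, 515/7]
+L3 (α=1/4) → [21159/140, 16627/140, 745/7]
+L5 (α=1/2) → [26759/280, 16627/280, 1305/14]
+L6 (α=2/3) → [75479/840, 45187/840, 2787/14]
= [90, 54, 199]

at x=2,y=2 over L1,L2,L3,L5,L6,L7:
L1 α=0: [0, 0, 0]
L2 α=1/2: [183/2, 37, 107]
L3 α=3/4: [447/8, 559/4, 212]
L5 α=3/8: [6507/64, 4139/32, 1129/8]
L6 α=4/5: [9067/320, 5547/160, 4553/40]
L7 α=2/3: [158827/960, 73067/480, 3411/40]
rounded: [165, 152, 85]

(1,2) stack=L1,L2,L3,L5,L6,L7; from [0,0,0]:
L1 α=2/3: [128/3, 88/3, 20/3]
L2 α=2/7: [1600/21, 1478/21, 436/21]
L3 α=4/5: [11512/105, 21554/105, 5896/105]
L5 α=0: [11512/105, 21554/105, 5896/105]
L6 α=4/7: [15992/245, 55154/245, 21996/245]
L7 α=2/3: [13334/245, 23938/245, 41632/245]
rounded: [54, 98, 170]

at x=1,y=3 over L1,L2,L3,L5,L6,L7:
+L1 (α=2/5) → [146/5, 88/5, 484/5]
+L2 (α=1/4) → [1223/20, 1239/20, 1957/20]
+L3 (α=2/3) → [5903/60, 2853/20, 5437/60]
+L5 (α=2/3) → [18983/180, 11693/60, 13477/180]
+L6 (α=1/6) → [21971/216, 13361/72, 14665/216]
+L7 (α=2/3) → [123059/648, 35681/216, 101497/648]
rounded: [190, 165, 157]

at x=2,y=2 over L1,L2,L3,L5:
L1 α=0: [0, 0, 0]
L2 α=1/2: [183/2, 37, 107]
L3 α=3/4: [447/8, 559/4, 212]
L5 α=3/8: [6507/64, 4139/32, 1129/8]
= [102, 129, 141]


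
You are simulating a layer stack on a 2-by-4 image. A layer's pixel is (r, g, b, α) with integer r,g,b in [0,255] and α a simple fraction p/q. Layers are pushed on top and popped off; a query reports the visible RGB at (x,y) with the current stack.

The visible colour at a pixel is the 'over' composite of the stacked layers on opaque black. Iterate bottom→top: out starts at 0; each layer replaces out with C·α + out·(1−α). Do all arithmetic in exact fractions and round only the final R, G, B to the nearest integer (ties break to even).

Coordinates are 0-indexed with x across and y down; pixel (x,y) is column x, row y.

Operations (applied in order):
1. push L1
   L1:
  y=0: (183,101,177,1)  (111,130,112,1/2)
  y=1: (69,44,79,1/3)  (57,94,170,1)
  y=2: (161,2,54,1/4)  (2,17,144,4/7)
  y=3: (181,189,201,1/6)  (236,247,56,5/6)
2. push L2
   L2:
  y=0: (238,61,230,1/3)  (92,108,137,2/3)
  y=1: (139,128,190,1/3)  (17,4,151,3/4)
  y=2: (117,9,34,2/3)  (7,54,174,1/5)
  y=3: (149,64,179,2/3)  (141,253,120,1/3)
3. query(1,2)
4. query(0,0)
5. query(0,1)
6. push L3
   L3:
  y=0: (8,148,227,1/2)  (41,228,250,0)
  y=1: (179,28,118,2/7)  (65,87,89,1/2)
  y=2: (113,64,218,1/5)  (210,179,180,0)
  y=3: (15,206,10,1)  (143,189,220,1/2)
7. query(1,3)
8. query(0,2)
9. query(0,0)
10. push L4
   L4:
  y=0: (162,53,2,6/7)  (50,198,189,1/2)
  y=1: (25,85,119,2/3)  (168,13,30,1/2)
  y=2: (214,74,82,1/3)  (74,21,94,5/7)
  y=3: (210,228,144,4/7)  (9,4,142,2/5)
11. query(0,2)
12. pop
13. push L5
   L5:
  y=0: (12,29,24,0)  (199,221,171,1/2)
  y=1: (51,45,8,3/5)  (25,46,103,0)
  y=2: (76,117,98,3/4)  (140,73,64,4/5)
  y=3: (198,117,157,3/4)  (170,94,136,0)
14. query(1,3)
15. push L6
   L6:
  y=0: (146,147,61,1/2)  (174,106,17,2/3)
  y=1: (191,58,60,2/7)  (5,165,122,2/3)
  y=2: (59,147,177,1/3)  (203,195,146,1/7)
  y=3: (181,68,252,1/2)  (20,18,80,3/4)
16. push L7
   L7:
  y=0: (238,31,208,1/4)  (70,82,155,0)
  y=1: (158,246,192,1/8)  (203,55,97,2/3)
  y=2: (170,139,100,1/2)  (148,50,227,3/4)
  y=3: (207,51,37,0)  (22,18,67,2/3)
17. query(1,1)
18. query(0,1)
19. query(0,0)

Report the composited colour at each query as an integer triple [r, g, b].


at x=1,y=2 over L1,L2:
after L1 α=4/7: [8/7, 68/7, 576/7]
after L2 α=1/5: [81/35, 130/7, 3522/35]
→ [2, 19, 101]

query (0,0) [L1,L2] — begin 0,0,0
after L1 α=1: [183, 101, 177]
after L2 α=1/3: [604/3, 263/3, 584/3]
→ [201, 88, 195]

at x=0,y=1 over L1,L2:
after L1 α=1/3: [23, 44/3, 79/3]
after L2 α=1/3: [185/3, 472/9, 728/9]
= [62, 52, 81]

at x=1,y=3 over L1,L2,L3:
+L1 (α=5/6) → [590/3, 1235/6, 140/3]
+L2 (α=1/3) → [1603/9, 1994/9, 640/9]
+L3 (α=1/2) → [1445/9, 3695/18, 1310/9]
→ [161, 205, 146]

(0,2) stack=L1,L2,L3; from [0,0,0]:
L1 α=1/4: [161/4, 1/2, 27/2]
L2 α=2/3: [1097/12, 37/6, 163/6]
L3 α=1/5: [1436/15, 266/15, 196/3]
→ [96, 18, 65]

(0,0) stack=L1,L2,L3; from [0,0,0]:
L1 α=1: [183, 101, 177]
L2 α=1/3: [604/3, 263/3, 584/3]
L3 α=1/2: [314/3, 707/6, 1265/6]
rounded: [105, 118, 211]

query (0,2) [L1,L2,L3,L4] — begin 0,0,0
L1 α=1/4: [161/4, 1/2, 27/2]
L2 α=2/3: [1097/12, 37/6, 163/6]
L3 α=1/5: [1436/15, 266/15, 196/3]
L4 α=1/3: [6082/45, 1642/45, 638/9]
rounded: [135, 36, 71]

query (1,3) [L1,L2,L3,L5] — begin 0,0,0
after L1 α=5/6: [590/3, 1235/6, 140/3]
after L2 α=1/3: [1603/9, 1994/9, 640/9]
after L3 α=1/2: [1445/9, 3695/18, 1310/9]
after L5 α=0: [1445/9, 3695/18, 1310/9]
→ [161, 205, 146]

at x=1,y=1 over L1,L2,L3,L5,L6,L7:
after L1 α=1: [57, 94, 170]
after L2 α=3/4: [27, 53/2, 623/4]
after L3 α=1/2: [46, 227/4, 979/8]
after L5 α=0: [46, 227/4, 979/8]
after L6 α=2/3: [56/3, 1547/12, 977/8]
after L7 α=2/3: [1274/9, 2867/36, 843/8]
rounded: [142, 80, 105]

at x=0,y=1 over L1,L2,L3,L5,L6,L7:
L1 α=1/3: [23, 44/3, 79/3]
L2 α=1/3: [185/3, 472/9, 728/9]
L3 α=2/7: [1999/21, 2864/63, 5764/63]
L5 α=3/5: [7211/105, 14233/315, 2608/63]
L6 α=2/7: [15233/147, 21541/441, 20600/441]
L7 α=1/8: [18551/168, 37039/504, 4087/63]
= [110, 73, 65]

at x=0,y=0 over L1,L2,L3,L5,L6,L7:
L1 α=1: [183, 101, 177]
L2 α=1/3: [604/3, 263/3, 584/3]
L3 α=1/2: [314/3, 707/6, 1265/6]
L5 α=0: [314/3, 707/6, 1265/6]
L6 α=1/2: [376/3, 1589/12, 1631/12]
L7 α=1/4: [307/2, 1713/16, 2463/16]
= [154, 107, 154]
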